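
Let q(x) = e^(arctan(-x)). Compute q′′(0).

Let u equal the inner series; expand the outer function in u and truncate.
The coefficient of x^2 in the expansion is 1/2, so q′′(0) = 2! * (1/2) = 1.

1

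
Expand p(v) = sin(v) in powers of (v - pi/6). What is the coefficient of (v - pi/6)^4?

1/48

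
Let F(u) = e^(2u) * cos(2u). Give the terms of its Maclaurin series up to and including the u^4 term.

-8*u^4/3 - 8*u^3/3 + 2*u + 1

Write out both Maclaurin series and multiply, keeping only the needed powers.
F(0) = 1
F′(0) = 2
F′′(0) = 0
F′′′(0) = -16
F^(4)(0) = -64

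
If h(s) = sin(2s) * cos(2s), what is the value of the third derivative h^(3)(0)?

-32

Take the Cauchy product of the two expansions.
From the series, [s^3] h = -16/3; multiply by 3! = 6 to get -32.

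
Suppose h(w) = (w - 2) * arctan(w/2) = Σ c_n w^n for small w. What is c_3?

1/12

Distribute the polynomial across the series and collect like powers.
[w^0] = 0;  [w^1] = -1;  [w^2] = 1/2;  [w^3] = 1/12.
So c_3 = h′′′(0)/3! = 1/12.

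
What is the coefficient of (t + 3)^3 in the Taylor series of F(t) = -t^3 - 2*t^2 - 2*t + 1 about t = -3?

F(-3) = 16
F′(-3) = -17
F′′(-3) = 14
F′′′(-3) = -6
So c_3 = F′′′(-3)/3! = -1.

-1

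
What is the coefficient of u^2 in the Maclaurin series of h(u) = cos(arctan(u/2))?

-1/8

Compose series: expand the inner function first, then feed it into the outer expansion.
h(0) = 1
h′(0) = 0
h′′(0) = -1/4
The Taylor polynomial is Σ h^(k)(0)/k! · u^k.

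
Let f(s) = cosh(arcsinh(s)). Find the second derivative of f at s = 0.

1

Let u equal the inner series; expand the outer function in u and truncate.
The coefficient of s^2 in the expansion is 1/2, so f′′(0) = 2! * (1/2) = 1.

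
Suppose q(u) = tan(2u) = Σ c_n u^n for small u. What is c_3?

8/3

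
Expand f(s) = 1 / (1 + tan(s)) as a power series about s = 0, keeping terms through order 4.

Expand as Σ (-1)^k u^k with u equal to the inner function's series.
[s^0] = 1;  [s^1] = -1;  [s^2] = 1;  [s^3] = -4/3;  [s^4] = 5/3.

5*s^4/3 - 4*s^3/3 + s^2 - s + 1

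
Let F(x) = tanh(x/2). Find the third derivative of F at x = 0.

-1/4

Differentiate repeatedly and evaluate at the center.
The coefficient of x^3 in the expansion is -1/24, so F′′′(0) = 3! * (-1/24) = -1/4.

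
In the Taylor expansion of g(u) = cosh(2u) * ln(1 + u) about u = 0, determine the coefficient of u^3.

7/3

Write out both Maclaurin series and multiply, keeping only the needed powers.
g(0) = 0
g′(0) = 1
g′′(0) = -1
g′′′(0) = 14
Dividing each by k! gives the coefficients c_0, ..., c_3.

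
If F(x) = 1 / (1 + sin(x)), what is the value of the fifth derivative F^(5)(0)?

Expand as Σ (-1)^k u^k with u equal to the inner function's series.
The coefficient of x^5 in the expansion is -61/120, so F^(5)(0) = 5! * (-61/120) = -61.

-61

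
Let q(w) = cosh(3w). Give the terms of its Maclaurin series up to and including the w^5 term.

27*w^4/8 + 9*w^2/2 + 1

[w^0] = 1;  [w^1] = 0;  [w^2] = 9/2;  [w^3] = 0;  [w^4] = 27/8;  [w^5] = 0.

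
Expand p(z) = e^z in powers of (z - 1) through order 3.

p(1) = e
p′(1) = e
p′′(1) = e
p′′′(1) = e
Then c_k = p^(k)(1)/k! gives each Taylor coefficient.

e*(z - 1)^3/6 + e*(z - 1)^2/2 + e*(z - 1) + e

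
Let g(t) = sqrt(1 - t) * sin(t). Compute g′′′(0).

-7/4

Write out both Maclaurin series and multiply, keeping only the needed powers.
The coefficient of t^3 in the expansion is -7/24, so g′′′(0) = 3! * (-7/24) = -7/4.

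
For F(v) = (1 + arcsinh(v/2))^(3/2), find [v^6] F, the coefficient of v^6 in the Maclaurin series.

Let u equal the inner series; expand the outer function in u and truncate.
F(0) = 1
F′(0) = 3/4
F′′(0) = 3/16
F′′′(0) = -15/64
F^(4)(0) = -39/256
F^(5)(0) = 507/1024
F^(6)(0) = 2667/4096
Then c_k = F^(k)(0)/k! gives each Taylor coefficient.

889/983040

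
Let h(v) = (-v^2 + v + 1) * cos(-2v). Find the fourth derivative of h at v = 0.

64

Multiply each power in the prefactor through the base expansion.
The coefficient of v^4 in the expansion is 8/3, so h^(4)(0) = 4! * (8/3) = 64.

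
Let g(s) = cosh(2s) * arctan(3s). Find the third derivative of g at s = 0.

Write out both Maclaurin series and multiply, keeping only the needed powers.
From the series, [s^3] g = -3; multiply by 3! = 6 to get -18.

-18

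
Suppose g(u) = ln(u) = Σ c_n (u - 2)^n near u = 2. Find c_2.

[(u - 2)^0] = ln(2);  [(u - 2)^1] = 1/2;  [(u - 2)^2] = -1/8.
So c_2 = g′′(2)/2! = -1/8.

-1/8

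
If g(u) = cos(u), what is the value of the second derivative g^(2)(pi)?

From the series, [(u - pi)^2] g = 1/2; multiply by 2! = 2 to get 1.

1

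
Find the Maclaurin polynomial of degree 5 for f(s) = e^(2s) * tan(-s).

Expand each factor separately, then convolve coefficients.
f(0) = 0
f′(0) = -1
f′′(0) = -4
f′′′(0) = -14
f^(4)(0) = -48
f^(5)(0) = -176
The Taylor polynomial is Σ f^(k)(0)/k! · s^k.

-22*s^5/15 - 2*s^4 - 7*s^3/3 - 2*s^2 - s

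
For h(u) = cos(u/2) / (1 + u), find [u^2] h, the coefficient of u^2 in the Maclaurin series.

7/8

Take the Cauchy product of the two expansions.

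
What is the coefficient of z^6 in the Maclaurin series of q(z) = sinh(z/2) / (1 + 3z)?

-156241/1280

Write out both Maclaurin series and multiply, keeping only the needed powers.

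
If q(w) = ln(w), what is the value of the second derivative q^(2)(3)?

The coefficient of (w - 3)^2 in the expansion is -1/18, so q′′(3) = 2! * (-1/18) = -1/9.

-1/9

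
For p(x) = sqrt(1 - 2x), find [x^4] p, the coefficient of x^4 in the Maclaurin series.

-5/8

p(0) = 1
p′(0) = -1
p′′(0) = -1
p′′′(0) = -3
p^(4)(0) = -15
The Taylor polynomial is Σ p^(k)(0)/k! · x^k.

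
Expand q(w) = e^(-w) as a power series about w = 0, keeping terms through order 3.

-w^3/6 + w^2/2 - w + 1

Apply the Taylor formula c_k = f^(k)(a)/k!.
q(0) = 1
q′(0) = -1
q′′(0) = 1
q′′′(0) = -1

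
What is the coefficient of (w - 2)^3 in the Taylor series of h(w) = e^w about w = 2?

[(w - 2)^0] = e^(2);  [(w - 2)^1] = e^(2);  [(w - 2)^2] = e^(2)/2;  [(w - 2)^3] = e^(2)/6.
So c_3 = h′′′(2)/3! = e^(2)/6.

e^(2)/6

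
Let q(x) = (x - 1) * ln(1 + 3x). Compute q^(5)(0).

-8262

Distribute the polynomial across the series and collect like powers.
The coefficient of x^5 in the expansion is -1377/20, so q^(5)(0) = 5! * (-1377/20) = -8262.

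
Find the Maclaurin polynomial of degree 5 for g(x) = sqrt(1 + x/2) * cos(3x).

6631*x^5/8192 + 7195*x^4/2048 - 143*x^3/128 - 145*x^2/32 + x/4 + 1

Multiply the two series term by term and collect like powers.
[x^0] = 1;  [x^1] = 1/4;  [x^2] = -145/32;  [x^3] = -143/128;  [x^4] = 7195/2048;  [x^5] = 6631/8192.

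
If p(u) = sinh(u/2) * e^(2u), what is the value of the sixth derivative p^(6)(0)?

Expand each factor separately, then convolve coefficients.
The coefficient of u^6 in the expansion is 931/5760, so p^(6)(0) = 6! * (931/5760) = 931/8.

931/8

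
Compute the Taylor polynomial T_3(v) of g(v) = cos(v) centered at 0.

Apply the Taylor formula c_k = f^(k)(a)/k!.
g(0) = 1
g′(0) = 0
g′′(0) = -1
g′′′(0) = 0
Dividing each by k! gives the coefficients c_0, ..., c_3.

1 - v^2/2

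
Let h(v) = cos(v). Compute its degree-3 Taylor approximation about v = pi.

Apply the Taylor formula c_k = f^(k)(a)/k!.
h(pi) = -1
h′(pi) = 0
h′′(pi) = 1
h′′′(pi) = 0

(v - pi)^2/2 - 1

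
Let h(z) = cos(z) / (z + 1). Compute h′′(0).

1

Multiply the numerator's expansion by the denominator's geometric series.
The coefficient of z^2 in the expansion is 1/2, so h′′(0) = 2! * (1/2) = 1.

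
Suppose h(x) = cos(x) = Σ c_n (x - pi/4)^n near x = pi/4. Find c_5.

-sqrt(2)/240

h(pi/4) = sqrt(2)/2
h′(pi/4) = -sqrt(2)/2
h′′(pi/4) = -sqrt(2)/2
h′′′(pi/4) = sqrt(2)/2
h^(4)(pi/4) = sqrt(2)/2
h^(5)(pi/4) = -sqrt(2)/2
So c_5 = h^(5)(pi/4)/5! = -sqrt(2)/240.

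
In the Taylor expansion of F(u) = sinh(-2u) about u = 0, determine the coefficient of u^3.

F(0) = 0
F′(0) = -2
F′′(0) = 0
F′′′(0) = -8
Dividing each by k! gives the coefficients c_0, ..., c_3.

-4/3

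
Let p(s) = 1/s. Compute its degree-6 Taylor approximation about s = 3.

(s - 3)^6/2187 - (s - 3)^5/729 + (s - 3)^4/243 - (s - 3)^3/81 + (s - 3)^2/27 - (s - 3)/9 + 1/3

[(s - 3)^0] = 1/3;  [(s - 3)^1] = -1/9;  [(s - 3)^2] = 1/27;  [(s - 3)^3] = -1/81;  [(s - 3)^4] = 1/243;  [(s - 3)^5] = -1/729;  [(s - 3)^6] = 1/2187.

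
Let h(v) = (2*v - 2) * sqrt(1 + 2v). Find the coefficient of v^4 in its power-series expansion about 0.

Shift and add copies of the series according to the polynomial's terms.
h(0) = -2
h′(0) = 0
h′′(0) = 6
h′′′(0) = -12
h^(4)(0) = 54

9/4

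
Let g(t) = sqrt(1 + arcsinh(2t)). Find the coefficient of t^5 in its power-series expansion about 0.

Plug the Maclaurin series of the inner function into that of the outer and collect terms.
g(0) = 1
g′(0) = 1
g′′(0) = -1
g′′′(0) = -1
g^(4)(0) = 1
g^(5)(0) = 129
Then c_k = g^(k)(0)/k! gives each Taylor coefficient.

43/40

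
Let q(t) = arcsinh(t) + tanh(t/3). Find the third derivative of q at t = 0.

Expand each term separately and add.
The coefficient of t^3 in the expansion is -29/162, so q′′′(0) = 3! * (-29/162) = -29/27.

-29/27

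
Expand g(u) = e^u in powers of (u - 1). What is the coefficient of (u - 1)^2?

Differentiate repeatedly and evaluate at the center.
g(1) = e
g′(1) = e
g′′(1) = e

e/2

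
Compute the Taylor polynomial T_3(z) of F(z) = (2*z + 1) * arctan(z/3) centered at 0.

-z^3/81 + 2*z^2/3 + z/3

Multiply each power in the prefactor through the base expansion.
[z^0] = 0;  [z^1] = 1/3;  [z^2] = 2/3;  [z^3] = -1/81.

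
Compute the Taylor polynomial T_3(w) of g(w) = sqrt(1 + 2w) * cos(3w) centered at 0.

Multiply the two series term by term and collect like powers.

-4*w^3 - 5*w^2 + w + 1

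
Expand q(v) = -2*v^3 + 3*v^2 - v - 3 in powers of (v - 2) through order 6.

Differentiate repeatedly and evaluate at the center.
[(v - 2)^0] = -9;  [(v - 2)^1] = -13;  [(v - 2)^2] = -9;  [(v - 2)^3] = -2;  [(v - 2)^4] = 0;  [(v - 2)^5] = 0;  [(v - 2)^6] = 0.

-2*(v - 2)^3 - 9*(v - 2)^2 - 13*(v - 2) - 9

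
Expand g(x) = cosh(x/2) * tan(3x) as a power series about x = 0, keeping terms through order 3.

Multiply the two series term by term and collect like powers.
[x^0] = 0;  [x^1] = 3;  [x^2] = 0;  [x^3] = 75/8.

75*x^3/8 + 3*x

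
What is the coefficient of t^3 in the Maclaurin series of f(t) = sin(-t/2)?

1/48

f(0) = 0
f′(0) = -1/2
f′′(0) = 0
f′′′(0) = 1/8
The Taylor polynomial is Σ f^(k)(0)/k! · t^k.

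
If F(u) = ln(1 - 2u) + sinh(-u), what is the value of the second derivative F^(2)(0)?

Add the two expansions coefficient-wise.
The coefficient of u^2 in the expansion is -2, so F′′(0) = 2! * (-2) = -4.

-4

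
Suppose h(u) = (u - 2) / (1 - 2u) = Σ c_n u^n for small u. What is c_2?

Shift and add copies of the series according to the polynomial's terms.
h(0) = -2
h′(0) = -3
h′′(0) = -12

-6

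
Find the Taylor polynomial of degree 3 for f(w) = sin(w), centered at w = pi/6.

f(pi/6) = 1/2
f′(pi/6) = sqrt(3)/2
f′′(pi/6) = -1/2
f′′′(pi/6) = -sqrt(3)/2

-sqrt(3)*(w - pi/6)^3/12 - (w - pi/6)^2/4 + sqrt(3)*(w - pi/6)/2 + 1/2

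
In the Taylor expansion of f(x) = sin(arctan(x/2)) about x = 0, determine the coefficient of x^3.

Substitute the inner expansion into the outer series and collect powers.

-1/16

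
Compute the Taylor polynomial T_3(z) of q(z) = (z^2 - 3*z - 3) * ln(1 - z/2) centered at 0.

Distribute the polynomial across the series and collect like powers.
q(0) = 0
q′(0) = 3/2
q′′(0) = 15/4
q′′′(0) = 0
Then c_k = q^(k)(0)/k! gives each Taylor coefficient.

15*z^2/8 + 3*z/2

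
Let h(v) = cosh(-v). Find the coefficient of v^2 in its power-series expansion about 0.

h(0) = 1
h′(0) = 0
h′′(0) = 1
Dividing each by k! gives the coefficients c_0, ..., c_2.

1/2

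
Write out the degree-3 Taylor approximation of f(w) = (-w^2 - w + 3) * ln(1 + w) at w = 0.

w^3/2 - 5*w^2/2 + 3*w

Multiply each power in the prefactor through the base expansion.
[w^0] = 0;  [w^1] = 3;  [w^2] = -5/2;  [w^3] = 1/2.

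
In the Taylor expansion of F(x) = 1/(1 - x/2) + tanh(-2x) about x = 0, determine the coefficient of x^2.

1/4

Add the two expansions coefficient-wise.
[x^0] = 1;  [x^1] = -3/2;  [x^2] = 1/4.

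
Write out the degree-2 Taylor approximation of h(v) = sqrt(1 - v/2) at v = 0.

Apply the Taylor formula c_k = f^(k)(a)/k!.
h(0) = 1
h′(0) = -1/4
h′′(0) = -1/16

-v^2/32 - v/4 + 1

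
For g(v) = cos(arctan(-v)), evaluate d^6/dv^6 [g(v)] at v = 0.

Plug the Maclaurin series of the inner function into that of the outer and collect terms.
The coefficient of v^6 in the expansion is -5/16, so g^(6)(0) = 6! * (-5/16) = -225.

-225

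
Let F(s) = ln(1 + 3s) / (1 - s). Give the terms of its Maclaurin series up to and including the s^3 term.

15*s^3/2 - 3*s^2/2 + 3*s

Multiply the two series term by term and collect like powers.
F(0) = 0
F′(0) = 3
F′′(0) = -3
F′′′(0) = 45
The Taylor polynomial is Σ F^(k)(0)/k! · s^k.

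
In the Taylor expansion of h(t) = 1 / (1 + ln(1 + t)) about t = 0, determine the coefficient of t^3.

Expand as Σ (-1)^k u^k with u equal to the inner function's series.
h(0) = 1
h′(0) = -1
h′′(0) = 3
h′′′(0) = -14

-7/3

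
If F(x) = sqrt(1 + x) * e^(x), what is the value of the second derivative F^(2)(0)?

7/4

Write out both Maclaurin series and multiply, keeping only the needed powers.
The coefficient of x^2 in the expansion is 7/8, so F′′(0) = 2! * (7/8) = 7/4.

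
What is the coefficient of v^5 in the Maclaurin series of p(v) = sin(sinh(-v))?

Plug the Maclaurin series of the inner function into that of the outer and collect terms.
p(0) = 0
p′(0) = -1
p′′(0) = 0
p′′′(0) = 0
p^(4)(0) = 0
p^(5)(0) = 8
Then c_k = p^(k)(0)/k! gives each Taylor coefficient.

1/15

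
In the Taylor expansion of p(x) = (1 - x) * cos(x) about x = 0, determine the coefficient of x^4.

1/24

Multiply each power in the prefactor through the base expansion.
[x^0] = 1;  [x^1] = -1;  [x^2] = -1/2;  [x^3] = 1/2;  [x^4] = 1/24.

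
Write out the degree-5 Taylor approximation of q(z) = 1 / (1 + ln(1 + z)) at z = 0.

Use the geometric series for the reciprocal, then substitute.
q(0) = 1
q′(0) = -1
q′′(0) = 3
q′′′(0) = -14
q^(4)(0) = 88
q^(5)(0) = -694
The Taylor polynomial is Σ q^(k)(0)/k! · z^k.

-347*z^5/60 + 11*z^4/3 - 7*z^3/3 + 3*z^2/2 - z + 1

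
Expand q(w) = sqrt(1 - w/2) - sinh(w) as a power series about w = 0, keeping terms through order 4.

Add the two expansions coefficient-wise.
q(0) = 1
q′(0) = -5/4
q′′(0) = -1/16
q′′′(0) = -67/64
q^(4)(0) = -15/256

-5*w^4/2048 - 67*w^3/384 - w^2/32 - 5*w/4 + 1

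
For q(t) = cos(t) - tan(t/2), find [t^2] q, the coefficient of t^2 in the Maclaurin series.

-1/2

Expand each term separately and add.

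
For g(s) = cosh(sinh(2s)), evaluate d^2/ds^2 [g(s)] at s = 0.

4

Compose series: expand the inner function first, then feed it into the outer expansion.
From the series, [s^2] g = 2; multiply by 2! = 2 to get 4.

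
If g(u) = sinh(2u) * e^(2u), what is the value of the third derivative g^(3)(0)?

Expand each factor separately, then convolve coefficients.
From the series, [u^3] g = 16/3; multiply by 3! = 6 to get 32.

32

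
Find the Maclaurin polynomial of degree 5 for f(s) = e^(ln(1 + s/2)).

Compose series: expand the inner function first, then feed it into the outer expansion.

s/2 + 1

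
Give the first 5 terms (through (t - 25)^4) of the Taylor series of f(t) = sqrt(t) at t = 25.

-(t - 25)^4/2000000 + (t - 25)^3/50000 - (t - 25)^2/1000 + (t - 25)/10 + 5

[(t - 25)^0] = 5;  [(t - 25)^1] = 1/10;  [(t - 25)^2] = -1/1000;  [(t - 25)^3] = 1/50000;  [(t - 25)^4] = -1/2000000.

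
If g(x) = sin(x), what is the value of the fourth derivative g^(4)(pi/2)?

1

The coefficient of (x - pi/2)^4 in the expansion is 1/24, so g^(4)(pi/2) = 4! * (1/24) = 1.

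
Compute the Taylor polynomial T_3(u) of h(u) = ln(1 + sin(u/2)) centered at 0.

Substitute the inner expansion into the outer series and collect powers.

u^3/48 - u^2/8 + u/2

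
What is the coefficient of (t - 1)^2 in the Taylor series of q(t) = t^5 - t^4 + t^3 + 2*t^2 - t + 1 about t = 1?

Differentiate repeatedly and evaluate at the center.
q(1) = 3
q′(1) = 7
q′′(1) = 18
The Taylor polynomial is Σ q^(k)(1)/k! · (t - 1)^k.

9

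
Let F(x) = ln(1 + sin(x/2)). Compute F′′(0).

-1/4

Plug the Maclaurin series of the inner function into that of the outer and collect terms.
The coefficient of x^2 in the expansion is -1/8, so F′′(0) = 2! * (-1/8) = -1/4.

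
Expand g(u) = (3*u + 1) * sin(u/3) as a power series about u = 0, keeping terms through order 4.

-u^4/54 - u^3/162 + u^2 + u/3

Multiply each power in the prefactor through the base expansion.
[u^0] = 0;  [u^1] = 1/3;  [u^2] = 1;  [u^3] = -1/162;  [u^4] = -1/54.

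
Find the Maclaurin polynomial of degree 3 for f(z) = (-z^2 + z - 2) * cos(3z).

Multiply each power in the prefactor through the base expansion.
[z^0] = -2;  [z^1] = 1;  [z^2] = 8;  [z^3] = -9/2.

-9*z^3/2 + 8*z^2 + z - 2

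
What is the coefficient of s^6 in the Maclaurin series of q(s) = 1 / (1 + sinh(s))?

Expand as Σ (-1)^k u^k with u equal to the inner function's series.

77/45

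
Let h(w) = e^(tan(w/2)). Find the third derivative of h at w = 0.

3/8

Substitute the inner expansion into the outer series and collect powers.
The coefficient of w^3 in the expansion is 1/16, so h′′′(0) = 3! * (1/16) = 3/8.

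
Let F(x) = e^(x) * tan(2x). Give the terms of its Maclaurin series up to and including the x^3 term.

11*x^3/3 + 2*x^2 + 2*x

Write out both Maclaurin series and multiply, keeping only the needed powers.
F(0) = 0
F′(0) = 2
F′′(0) = 4
F′′′(0) = 22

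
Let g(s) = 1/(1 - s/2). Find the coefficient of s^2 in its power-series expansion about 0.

1/4

g(0) = 1
g′(0) = 1/2
g′′(0) = 1/2
So c_2 = g′′(0)/2! = 1/4.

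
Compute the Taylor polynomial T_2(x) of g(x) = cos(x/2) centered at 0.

1 - x^2/8

Apply the Taylor formula c_k = f^(k)(a)/k!.
g(0) = 1
g′(0) = 0
g′′(0) = -1/4
The Taylor polynomial is Σ g^(k)(0)/k! · x^k.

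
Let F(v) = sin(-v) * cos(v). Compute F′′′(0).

Multiply the two series term by term and collect like powers.
From the series, [v^3] F = 2/3; multiply by 3! = 6 to get 4.

4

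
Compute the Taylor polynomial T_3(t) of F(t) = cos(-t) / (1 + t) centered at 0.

-t^3/2 + t^2/2 - t + 1

Multiply the two series term by term and collect like powers.
F(0) = 1
F′(0) = -1
F′′(0) = 1
F′′′(0) = -3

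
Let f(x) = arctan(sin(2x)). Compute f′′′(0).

Let u equal the inner series; expand the outer function in u and truncate.
From the series, [x^3] f = -4; multiply by 3! = 6 to get -24.

-24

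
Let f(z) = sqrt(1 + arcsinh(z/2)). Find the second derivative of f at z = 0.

Substitute the inner expansion into the outer series and collect powers.
From the series, [z^2] f = -1/32; multiply by 2! = 2 to get -1/16.

-1/16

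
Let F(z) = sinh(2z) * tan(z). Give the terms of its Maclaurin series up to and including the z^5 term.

2*z^4 + 2*z^2

Take the Cauchy product of the two expansions.
F(0) = 0
F′(0) = 0
F′′(0) = 4
F′′′(0) = 0
F^(4)(0) = 48
F^(5)(0) = 0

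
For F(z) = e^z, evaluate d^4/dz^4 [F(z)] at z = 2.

The coefficient of (z - 2)^4 in the expansion is e^(2)/24, so F^(4)(2) = 4! * (e^(2)/24) = e^(2).

e^(2)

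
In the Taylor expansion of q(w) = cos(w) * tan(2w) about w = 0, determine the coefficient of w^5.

Write out both Maclaurin series and multiply, keeping only the needed powers.

181/60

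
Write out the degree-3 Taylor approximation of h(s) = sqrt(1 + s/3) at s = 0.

[s^0] = 1;  [s^1] = 1/6;  [s^2] = -1/72;  [s^3] = 1/432.

s^3/432 - s^2/72 + s/6 + 1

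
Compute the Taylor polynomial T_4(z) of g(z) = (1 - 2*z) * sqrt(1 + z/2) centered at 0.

-37*z^4/2048 + 9*z^3/128 - 17*z^2/32 - 7*z/4 + 1

Multiply each power in the prefactor through the base expansion.
g(0) = 1
g′(0) = -7/4
g′′(0) = -17/16
g′′′(0) = 27/64
g^(4)(0) = -111/256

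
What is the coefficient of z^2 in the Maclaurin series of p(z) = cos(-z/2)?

p(0) = 1
p′(0) = 0
p′′(0) = -1/4
The Taylor polynomial is Σ p^(k)(0)/k! · z^k.

-1/8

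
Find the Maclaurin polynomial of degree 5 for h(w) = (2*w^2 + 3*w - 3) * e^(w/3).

Multiply each power in the prefactor through the base expansion.
[w^0] = -3;  [w^1] = 2;  [w^2] = 17/6;  [w^3] = 22/27;  [w^4] = 83/648;  [w^5] = 67/4860.

67*w^5/4860 + 83*w^4/648 + 22*w^3/27 + 17*w^2/6 + 2*w - 3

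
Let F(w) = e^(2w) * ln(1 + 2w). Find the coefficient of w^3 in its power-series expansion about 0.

Take the Cauchy product of the two expansions.
F(0) = 0
F′(0) = 2
F′′(0) = 4
F′′′(0) = 16
The Taylor polynomial is Σ F^(k)(0)/k! · w^k.

8/3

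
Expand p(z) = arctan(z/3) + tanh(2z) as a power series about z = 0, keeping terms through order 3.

-217*z^3/81 + 7*z/3

Expand each term separately and add.
[z^0] = 0;  [z^1] = 7/3;  [z^2] = 0;  [z^3] = -217/81.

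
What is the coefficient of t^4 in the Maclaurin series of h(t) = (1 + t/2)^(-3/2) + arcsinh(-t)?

315/2048

Combine the two series term by term.
h(0) = 1
h′(0) = -7/4
h′′(0) = 15/16
h′′′(0) = -41/64
h^(4)(0) = 945/256
So c_4 = h^(4)(0)/4! = 315/2048.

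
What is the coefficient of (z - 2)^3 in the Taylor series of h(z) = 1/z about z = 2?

-1/16

Compute the successive derivatives at the expansion point and divide by k!.
h(2) = 1/2
h′(2) = -1/4
h′′(2) = 1/4
h′′′(2) = -3/8
So c_3 = h′′′(2)/3! = -1/16.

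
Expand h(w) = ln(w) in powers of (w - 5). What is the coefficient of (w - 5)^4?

-1/2500

Compute the successive derivatives at the expansion point and divide by k!.
h(5) = ln(5)
h′(5) = 1/5
h′′(5) = -1/25
h′′′(5) = 2/125
h^(4)(5) = -6/625
So c_4 = h^(4)(5)/4! = -1/2500.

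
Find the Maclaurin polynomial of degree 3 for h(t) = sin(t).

-t^3/6 + t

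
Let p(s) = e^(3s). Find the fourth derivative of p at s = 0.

The coefficient of s^4 in the expansion is 27/8, so p^(4)(0) = 4! * (27/8) = 81.

81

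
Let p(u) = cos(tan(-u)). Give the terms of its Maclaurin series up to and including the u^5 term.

-7*u^4/24 - u^2/2 + 1

Compose series: expand the inner function first, then feed it into the outer expansion.
p(0) = 1
p′(0) = 0
p′′(0) = -1
p′′′(0) = 0
p^(4)(0) = -7
p^(5)(0) = 0
Dividing each by k! gives the coefficients c_0, ..., c_5.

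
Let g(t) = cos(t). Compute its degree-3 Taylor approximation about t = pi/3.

sqrt(3)*(t - pi/3)^3/12 - (t - pi/3)^2/4 - sqrt(3)*(t - pi/3)/2 + 1/2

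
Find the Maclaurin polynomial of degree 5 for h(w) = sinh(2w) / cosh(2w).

64*w^5/15 - 8*w^3/3 + 2*w

Write the quotient as an unknown series and match coefficients against numerator = denominator · series.
[w^0] = 0;  [w^1] = 2;  [w^2] = 0;  [w^3] = -8/3;  [w^4] = 0;  [w^5] = 64/15.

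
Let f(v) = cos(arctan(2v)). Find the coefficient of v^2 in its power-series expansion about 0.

Compose series: expand the inner function first, then feed it into the outer expansion.

-2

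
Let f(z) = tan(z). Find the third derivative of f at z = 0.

2

From the series, [z^3] f = 1/3; multiply by 3! = 6 to get 2.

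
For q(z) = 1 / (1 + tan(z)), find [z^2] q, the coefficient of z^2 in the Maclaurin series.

Write 1/(1+u) = 1 - u + u^2 - u^3 + ... and substitute the series for u.
[z^0] = 1;  [z^1] = -1;  [z^2] = 1.

1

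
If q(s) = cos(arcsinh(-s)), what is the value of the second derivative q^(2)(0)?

Substitute the inner expansion into the outer series and collect powers.
From the series, [s^2] q = -1/2; multiply by 2! = 2 to get -1.

-1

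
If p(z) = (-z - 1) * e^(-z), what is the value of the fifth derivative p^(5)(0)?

-4

Distribute the polynomial across the series and collect like powers.
From the series, [z^5] p = -1/30; multiply by 5! = 120 to get -4.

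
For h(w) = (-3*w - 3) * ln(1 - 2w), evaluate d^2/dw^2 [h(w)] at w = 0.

Multiply each power in the prefactor through the base expansion.
From the series, [w^2] h = 12; multiply by 2! = 2 to get 24.

24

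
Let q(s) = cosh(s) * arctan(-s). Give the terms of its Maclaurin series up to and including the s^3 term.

-s^3/6 - s

Multiply the two series term by term and collect like powers.
q(0) = 0
q′(0) = -1
q′′(0) = 0
q′′′(0) = -1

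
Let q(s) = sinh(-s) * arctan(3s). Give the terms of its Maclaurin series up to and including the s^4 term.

Take the Cauchy product of the two expansions.
[s^0] = 0;  [s^1] = 0;  [s^2] = -3;  [s^3] = 0;  [s^4] = 17/2.

17*s^4/2 - 3*s^2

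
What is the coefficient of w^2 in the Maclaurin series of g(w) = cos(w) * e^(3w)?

4

Take the Cauchy product of the two expansions.
g(0) = 1
g′(0) = 3
g′′(0) = 8
So c_2 = g′′(0)/2! = 4.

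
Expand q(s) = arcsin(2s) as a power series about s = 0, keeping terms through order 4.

4*s^3/3 + 2*s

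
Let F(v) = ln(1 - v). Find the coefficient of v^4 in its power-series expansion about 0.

-1/4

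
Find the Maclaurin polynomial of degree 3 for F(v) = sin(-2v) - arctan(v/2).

11*v^3/8 - 5*v/2

Add the two expansions coefficient-wise.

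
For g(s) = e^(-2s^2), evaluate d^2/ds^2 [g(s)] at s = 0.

-4

From the series, [s^2] g = -2; multiply by 2! = 2 to get -4.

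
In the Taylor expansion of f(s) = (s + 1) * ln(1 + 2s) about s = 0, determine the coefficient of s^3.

2/3

Distribute the polynomial across the series and collect like powers.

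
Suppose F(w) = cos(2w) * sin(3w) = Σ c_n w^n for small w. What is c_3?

Multiply the two series term by term and collect like powers.
F(0) = 0
F′(0) = 3
F′′(0) = 0
F′′′(0) = -63
Then c_k = F^(k)(0)/k! gives each Taylor coefficient.

-21/2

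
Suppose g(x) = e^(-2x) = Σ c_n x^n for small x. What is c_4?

Compute the successive derivatives at the expansion point and divide by k!.
g(0) = 1
g′(0) = -2
g′′(0) = 4
g′′′(0) = -8
g^(4)(0) = 16
The Taylor polynomial is Σ g^(k)(0)/k! · x^k.

2/3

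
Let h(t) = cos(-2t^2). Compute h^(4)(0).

Compute the successive derivatives at the expansion point and divide by k!.
From the series, [t^4] h = -2; multiply by 4! = 24 to get -48.

-48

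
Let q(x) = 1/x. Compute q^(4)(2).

The coefficient of (x - 2)^4 in the expansion is 1/32, so q^(4)(2) = 4! * (1/32) = 3/4.

3/4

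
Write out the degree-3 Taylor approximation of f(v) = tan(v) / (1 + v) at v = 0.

Multiply the two series term by term and collect like powers.
f(0) = 0
f′(0) = 1
f′′(0) = -2
f′′′(0) = 8

4*v^3/3 - v^2 + v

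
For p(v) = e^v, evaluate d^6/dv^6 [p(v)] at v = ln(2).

2

The coefficient of (v - ln(2))^6 in the expansion is 1/360, so p^(6)(ln(2)) = 6! * (1/360) = 2.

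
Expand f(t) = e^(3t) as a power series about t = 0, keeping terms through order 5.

81*t^5/40 + 27*t^4/8 + 9*t^3/2 + 9*t^2/2 + 3*t + 1

Differentiate repeatedly and evaluate at the center.
f(0) = 1
f′(0) = 3
f′′(0) = 9
f′′′(0) = 27
f^(4)(0) = 81
f^(5)(0) = 243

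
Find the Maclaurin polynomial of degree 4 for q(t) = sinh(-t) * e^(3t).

-5*t^4 - 14*t^3/3 - 3*t^2 - t

Write out both Maclaurin series and multiply, keeping only the needed powers.
q(0) = 0
q′(0) = -1
q′′(0) = -6
q′′′(0) = -28
q^(4)(0) = -120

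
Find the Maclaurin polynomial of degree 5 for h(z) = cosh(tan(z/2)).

Substitute the inner expansion into the outer series and collect powers.
h(0) = 1
h′(0) = 0
h′′(0) = 1/4
h′′′(0) = 0
h^(4)(0) = 9/16
h^(5)(0) = 0

3*z^4/128 + z^2/8 + 1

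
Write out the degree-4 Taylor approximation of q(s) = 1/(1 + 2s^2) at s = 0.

[s^0] = 1;  [s^1] = 0;  [s^2] = -2;  [s^3] = 0;  [s^4] = 4.

4*s^4 - 2*s^2 + 1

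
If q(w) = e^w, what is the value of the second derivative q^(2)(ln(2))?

From the series, [(w - ln(2))^2] q = 1; multiply by 2! = 2 to get 2.

2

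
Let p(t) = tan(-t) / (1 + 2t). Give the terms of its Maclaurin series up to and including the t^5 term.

Take the Cauchy product of the two expansions.
[t^0] = 0;  [t^1] = -1;  [t^2] = 2;  [t^3] = -13/3;  [t^4] = 26/3;  [t^5] = -262/15.

-262*t^5/15 + 26*t^4/3 - 13*t^3/3 + 2*t^2 - t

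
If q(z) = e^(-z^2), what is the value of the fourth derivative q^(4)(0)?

12

From the series, [z^4] q = 1/2; multiply by 4! = 24 to get 12.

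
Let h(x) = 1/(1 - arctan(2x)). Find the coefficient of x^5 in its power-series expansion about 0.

Plug the Maclaurin series of the inner function into that of the outer and collect terms.

32/5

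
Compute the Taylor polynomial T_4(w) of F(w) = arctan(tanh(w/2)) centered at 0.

Let u equal the inner series; expand the outer function in u and truncate.

-w^3/12 + w/2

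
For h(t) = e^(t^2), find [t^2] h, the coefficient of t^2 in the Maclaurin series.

1

c_2 = h′′(0)/2! = 1.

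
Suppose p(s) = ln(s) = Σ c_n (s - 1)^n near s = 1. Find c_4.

Use the known series and substitute for the argument.
p(1) = 0
p′(1) = 1
p′′(1) = -1
p′′′(1) = 2
p^(4)(1) = -6
So c_4 = p^(4)(1)/4! = -1/4.

-1/4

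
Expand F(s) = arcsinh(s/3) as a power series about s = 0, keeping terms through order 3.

F(0) = 0
F′(0) = 1/3
F′′(0) = 0
F′′′(0) = -1/27

-s^3/162 + s/3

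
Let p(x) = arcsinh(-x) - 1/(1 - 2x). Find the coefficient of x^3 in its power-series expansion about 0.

-47/6

Combine the two series term by term.
p(0) = -1
p′(0) = -3
p′′(0) = -8
p′′′(0) = -47
Dividing each by k! gives the coefficients c_0, ..., c_3.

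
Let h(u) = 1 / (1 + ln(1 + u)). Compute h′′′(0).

-14

Use the geometric series for the reciprocal, then substitute.
The coefficient of u^3 in the expansion is -7/3, so h′′′(0) = 3! * (-7/3) = -14.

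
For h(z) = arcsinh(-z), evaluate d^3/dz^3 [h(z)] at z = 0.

1

Compute the successive derivatives at the expansion point and divide by k!.
From the series, [z^3] h = 1/6; multiply by 3! = 6 to get 1.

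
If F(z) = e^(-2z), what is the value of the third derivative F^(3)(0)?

-8

From the series, [z^3] F = -4/3; multiply by 3! = 6 to get -8.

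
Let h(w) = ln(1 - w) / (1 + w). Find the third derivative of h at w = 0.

-5

Multiply the two series term by term and collect like powers.
From the series, [w^3] h = -5/6; multiply by 3! = 6 to get -5.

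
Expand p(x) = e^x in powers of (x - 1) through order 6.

Compute the successive derivatives at the expansion point and divide by k!.
p(1) = e
p′(1) = e
p′′(1) = e
p′′′(1) = e
p^(4)(1) = e
p^(5)(1) = e
p^(6)(1) = e
Then c_k = p^(k)(1)/k! gives each Taylor coefficient.

e*(x - 1)^6/720 + e*(x - 1)^5/120 + e*(x - 1)^4/24 + e*(x - 1)^3/6 + e*(x - 1)^2/2 + e*(x - 1) + e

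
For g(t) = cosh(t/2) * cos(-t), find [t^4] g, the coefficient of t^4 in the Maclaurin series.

-7/384

Take the Cauchy product of the two expansions.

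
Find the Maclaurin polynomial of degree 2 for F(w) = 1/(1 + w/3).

Use the known series and substitute for the argument.
F(0) = 1
F′(0) = -1/3
F′′(0) = 2/9

w^2/9 - w/3 + 1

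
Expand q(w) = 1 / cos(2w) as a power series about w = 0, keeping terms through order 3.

Write the quotient as an unknown series and match coefficients against numerator = denominator · series.
q(0) = 1
q′(0) = 0
q′′(0) = 4
q′′′(0) = 0
The Taylor polynomial is Σ q^(k)(0)/k! · w^k.

2*w^2 + 1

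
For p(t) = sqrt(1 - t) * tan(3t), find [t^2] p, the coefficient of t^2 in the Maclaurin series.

Write out both Maclaurin series and multiply, keeping only the needed powers.
p(0) = 0
p′(0) = 3
p′′(0) = -3

-3/2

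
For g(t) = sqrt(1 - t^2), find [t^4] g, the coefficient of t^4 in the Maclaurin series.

Apply the Taylor formula c_k = f^(k)(a)/k!.

-1/8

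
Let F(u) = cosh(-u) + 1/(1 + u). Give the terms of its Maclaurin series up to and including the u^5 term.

-u^5 + 25*u^4/24 - u^3 + 3*u^2/2 - u + 2

Combine the two series term by term.
F(0) = 2
F′(0) = -1
F′′(0) = 3
F′′′(0) = -6
F^(4)(0) = 25
F^(5)(0) = -120
Then c_k = F^(k)(0)/k! gives each Taylor coefficient.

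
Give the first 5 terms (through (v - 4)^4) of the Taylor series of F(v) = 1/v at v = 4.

Use the known series and substitute for the argument.

(v - 4)^4/1024 - (v - 4)^3/256 + (v - 4)^2/64 - (v - 4)/16 + 1/4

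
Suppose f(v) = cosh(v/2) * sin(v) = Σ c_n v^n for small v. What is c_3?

Multiply the two series term by term and collect like powers.
[v^0] = 0;  [v^1] = 1;  [v^2] = 0;  [v^3] = -1/24.
So c_3 = f′′′(0)/3! = -1/24.

-1/24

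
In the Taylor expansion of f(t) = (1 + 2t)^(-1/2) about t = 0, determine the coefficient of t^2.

3/2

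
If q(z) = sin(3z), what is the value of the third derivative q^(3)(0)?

The coefficient of z^3 in the expansion is -9/2, so q′′′(0) = 3! * (-9/2) = -27.

-27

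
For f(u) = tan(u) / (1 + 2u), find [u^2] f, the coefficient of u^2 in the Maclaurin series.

Take the Cauchy product of the two expansions.
So c_2 = f′′(0)/2! = -2.

-2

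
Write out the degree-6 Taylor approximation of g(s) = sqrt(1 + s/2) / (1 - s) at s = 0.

5*2^(437/461)*3^(115/461)*5^(5/461)*7^(364/461)*s^6/49 + 10035*s^5/8192 + 2507*s^4/2048 + 157*s^3/128 + 39*s^2/32 + 5*s/4 + 1

Multiply the two series term by term and collect like powers.
g(0) = 1
g′(0) = 5/4
g′′(0) = 39/16
g′′′(0) = 471/64
g^(4)(0) = 7521/256
g^(5)(0) = 150525/1024
g^(6)(0) = 3600*2^(437/461)*3^(115/461)*5^(5/461)*7^(364/461)/49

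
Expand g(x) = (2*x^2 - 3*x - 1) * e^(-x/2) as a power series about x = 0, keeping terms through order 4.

Shift and add copies of the series according to the polynomial's terms.

119*x^4/384 - 65*x^3/48 + 27*x^2/8 - 5*x/2 - 1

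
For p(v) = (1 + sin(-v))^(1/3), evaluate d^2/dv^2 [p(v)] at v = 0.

-2/9

Let u equal the inner series; expand the outer function in u and truncate.
The coefficient of v^2 in the expansion is -1/9, so p′′(0) = 2! * (-1/9) = -2/9.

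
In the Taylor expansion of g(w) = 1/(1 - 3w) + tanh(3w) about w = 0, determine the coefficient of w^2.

9

Combine the two series term by term.
g(0) = 1
g′(0) = 6
g′′(0) = 18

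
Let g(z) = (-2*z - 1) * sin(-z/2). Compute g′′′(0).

-1/8

Distribute the polynomial across the series and collect like powers.
From the series, [z^3] g = -1/48; multiply by 3! = 6 to get -1/8.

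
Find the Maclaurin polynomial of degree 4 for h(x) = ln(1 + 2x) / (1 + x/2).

Multiply the two series term by term and collect like powers.
h(0) = 0
h′(0) = 2
h′′(0) = -6
h′′′(0) = 25
h^(4)(0) = -146
Dividing each by k! gives the coefficients c_0, ..., c_4.

-73*x^4/12 + 25*x^3/6 - 3*x^2 + 2*x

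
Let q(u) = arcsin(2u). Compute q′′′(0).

Differentiate repeatedly and evaluate at the center.
The coefficient of u^3 in the expansion is 4/3, so q′′′(0) = 3! * (4/3) = 8.

8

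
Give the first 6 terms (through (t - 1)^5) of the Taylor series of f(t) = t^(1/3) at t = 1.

[(t - 1)^0] = 1;  [(t - 1)^1] = 1/3;  [(t - 1)^2] = -1/9;  [(t - 1)^3] = 5/81;  [(t - 1)^4] = -10/243;  [(t - 1)^5] = 22/729.

22*(t - 1)^5/729 - 10*(t - 1)^4/243 + 5*(t - 1)^3/81 - (t - 1)^2/9 + (t - 1)/3 + 1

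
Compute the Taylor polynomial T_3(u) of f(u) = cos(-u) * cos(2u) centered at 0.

1 - 5*u^2/2

Expand each factor separately, then convolve coefficients.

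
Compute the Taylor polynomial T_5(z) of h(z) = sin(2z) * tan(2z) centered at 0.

8*z^4/3 + 4*z^2

Take the Cauchy product of the two expansions.
[z^0] = 0;  [z^1] = 0;  [z^2] = 4;  [z^3] = 0;  [z^4] = 8/3;  [z^5] = 0.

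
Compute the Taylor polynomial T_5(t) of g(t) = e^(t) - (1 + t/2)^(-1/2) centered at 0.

Add the two expansions coefficient-wise.
g(0) = 0
g′(0) = 5/4
g′′(0) = 13/16
g′′′(0) = 79/64
g^(4)(0) = 151/256
g^(5)(0) = 1969/1024

1969*t^5/122880 + 151*t^4/6144 + 79*t^3/384 + 13*t^2/32 + 5*t/4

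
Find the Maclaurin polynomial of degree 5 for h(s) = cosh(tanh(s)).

Compose series: expand the inner function first, then feed it into the outer expansion.

-7*s^4/24 + s^2/2 + 1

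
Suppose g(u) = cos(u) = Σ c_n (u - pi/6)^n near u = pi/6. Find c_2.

Differentiate repeatedly and evaluate at the center.
g(pi/6) = sqrt(3)/2
g′(pi/6) = -1/2
g′′(pi/6) = -sqrt(3)/2
So c_2 = g′′(pi/6)/2! = -sqrt(3)/4.

-sqrt(3)/4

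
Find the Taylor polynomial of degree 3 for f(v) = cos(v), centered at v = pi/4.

sqrt(2)*(v - pi/4)^3/12 - sqrt(2)*(v - pi/4)^2/4 - sqrt(2)*(v - pi/4)/2 + sqrt(2)/2

[(v - pi/4)^0] = sqrt(2)/2;  [(v - pi/4)^1] = -sqrt(2)/2;  [(v - pi/4)^2] = -sqrt(2)/4;  [(v - pi/4)^3] = sqrt(2)/12.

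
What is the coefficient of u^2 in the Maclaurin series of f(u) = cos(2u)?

-2

[u^0] = 1;  [u^1] = 0;  [u^2] = -2.
So c_2 = f′′(0)/2! = -2.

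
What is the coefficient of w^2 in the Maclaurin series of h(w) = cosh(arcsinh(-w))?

Let u equal the inner series; expand the outer function in u and truncate.
[w^0] = 1;  [w^1] = 0;  [w^2] = 1/2.
So c_2 = h′′(0)/2! = 1/2.

1/2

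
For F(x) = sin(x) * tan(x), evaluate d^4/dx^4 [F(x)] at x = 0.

4

Take the Cauchy product of the two expansions.
The coefficient of x^4 in the expansion is 1/6, so F^(4)(0) = 4! * (1/6) = 4.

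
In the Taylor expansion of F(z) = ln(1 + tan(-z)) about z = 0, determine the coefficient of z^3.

-2/3

Plug the Maclaurin series of the inner function into that of the outer and collect terms.
So c_3 = F′′′(0)/3! = -2/3.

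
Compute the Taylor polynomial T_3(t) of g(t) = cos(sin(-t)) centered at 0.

Compose series: expand the inner function first, then feed it into the outer expansion.
g(0) = 1
g′(0) = 0
g′′(0) = -1
g′′′(0) = 0

1 - t^2/2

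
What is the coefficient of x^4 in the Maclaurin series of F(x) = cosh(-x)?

Differentiate repeatedly and evaluate at the center.
F(0) = 1
F′(0) = 0
F′′(0) = 1
F′′′(0) = 0
F^(4)(0) = 1

1/24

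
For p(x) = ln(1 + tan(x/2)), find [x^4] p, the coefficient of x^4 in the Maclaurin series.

-7/192

Compose series: expand the inner function first, then feed it into the outer expansion.
[x^0] = 0;  [x^1] = 1/2;  [x^2] = -1/8;  [x^3] = 1/12;  [x^4] = -7/192.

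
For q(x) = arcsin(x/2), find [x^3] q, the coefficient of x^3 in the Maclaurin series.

1/48

[x^0] = 0;  [x^1] = 1/2;  [x^2] = 0;  [x^3] = 1/48.
So c_3 = q′′′(0)/3! = 1/48.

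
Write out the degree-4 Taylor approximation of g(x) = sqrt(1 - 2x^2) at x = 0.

-x^4/2 - x^2 + 1

g(0) = 1
g′(0) = 0
g′′(0) = -2
g′′′(0) = 0
g^(4)(0) = -12
Then c_k = g^(k)(0)/k! gives each Taylor coefficient.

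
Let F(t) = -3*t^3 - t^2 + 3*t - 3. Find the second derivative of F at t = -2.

From the series, [(t + 2)^2] F = 17; multiply by 2! = 2 to get 34.

34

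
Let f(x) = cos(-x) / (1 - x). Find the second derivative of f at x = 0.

Multiply the numerator's expansion by the denominator's geometric series.
The coefficient of x^2 in the expansion is 1/2, so f′′(0) = 2! * (1/2) = 1.

1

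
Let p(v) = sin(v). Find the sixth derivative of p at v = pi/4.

-sqrt(2)/2

The coefficient of (v - pi/4)^6 in the expansion is -sqrt(2)/1440, so p^(6)(pi/4) = 6! * (-sqrt(2)/1440) = -sqrt(2)/2.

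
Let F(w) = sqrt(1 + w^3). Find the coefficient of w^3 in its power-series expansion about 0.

F(0) = 1
F′(0) = 0
F′′(0) = 0
F′′′(0) = 3
So c_3 = F′′′(0)/3! = 1/2.

1/2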